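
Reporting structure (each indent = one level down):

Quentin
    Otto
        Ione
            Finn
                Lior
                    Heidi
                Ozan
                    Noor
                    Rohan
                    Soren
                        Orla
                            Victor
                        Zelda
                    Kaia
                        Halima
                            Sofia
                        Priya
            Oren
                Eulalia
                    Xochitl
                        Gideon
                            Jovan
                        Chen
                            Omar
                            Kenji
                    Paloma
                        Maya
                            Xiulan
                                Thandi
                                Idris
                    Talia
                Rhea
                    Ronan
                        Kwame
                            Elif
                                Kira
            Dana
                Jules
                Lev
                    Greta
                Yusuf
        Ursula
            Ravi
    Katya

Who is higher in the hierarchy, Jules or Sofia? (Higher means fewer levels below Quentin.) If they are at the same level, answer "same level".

Jules is 4 levels below Quentin; Sofia is 7. Jules is higher.

Jules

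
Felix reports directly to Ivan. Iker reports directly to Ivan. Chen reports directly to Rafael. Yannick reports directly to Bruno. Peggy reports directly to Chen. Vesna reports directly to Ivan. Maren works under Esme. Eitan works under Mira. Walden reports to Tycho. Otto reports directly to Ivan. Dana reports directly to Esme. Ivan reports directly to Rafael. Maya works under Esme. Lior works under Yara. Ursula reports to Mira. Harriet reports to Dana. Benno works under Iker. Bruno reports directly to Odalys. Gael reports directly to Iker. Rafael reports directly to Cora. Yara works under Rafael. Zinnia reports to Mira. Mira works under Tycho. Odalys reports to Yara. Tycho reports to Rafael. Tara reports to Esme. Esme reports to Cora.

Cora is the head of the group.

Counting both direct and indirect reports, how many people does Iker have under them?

2

Iker directly manages Benno, Gael. Benno has no reports. Gael has no reports. So Iker's organization is 2 direct reports plus everyone under them: 1 + 1 = 2.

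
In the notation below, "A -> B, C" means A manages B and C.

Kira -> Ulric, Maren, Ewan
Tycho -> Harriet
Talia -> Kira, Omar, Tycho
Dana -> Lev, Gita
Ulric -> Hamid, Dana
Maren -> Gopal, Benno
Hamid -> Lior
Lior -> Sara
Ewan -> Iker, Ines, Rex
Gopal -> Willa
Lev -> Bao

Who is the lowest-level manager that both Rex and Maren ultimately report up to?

Kira

Rex's chain of managers is Ewan, Kira, Talia. Maren's chain of managers is Kira, Talia. The first manager that appears in both chains is Kira.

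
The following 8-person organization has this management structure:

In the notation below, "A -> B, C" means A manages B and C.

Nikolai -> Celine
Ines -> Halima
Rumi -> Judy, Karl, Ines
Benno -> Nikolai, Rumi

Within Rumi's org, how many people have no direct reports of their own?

The people in Rumi's organization with no one reporting to them are Halima, Karl, Judy. That is 3.

3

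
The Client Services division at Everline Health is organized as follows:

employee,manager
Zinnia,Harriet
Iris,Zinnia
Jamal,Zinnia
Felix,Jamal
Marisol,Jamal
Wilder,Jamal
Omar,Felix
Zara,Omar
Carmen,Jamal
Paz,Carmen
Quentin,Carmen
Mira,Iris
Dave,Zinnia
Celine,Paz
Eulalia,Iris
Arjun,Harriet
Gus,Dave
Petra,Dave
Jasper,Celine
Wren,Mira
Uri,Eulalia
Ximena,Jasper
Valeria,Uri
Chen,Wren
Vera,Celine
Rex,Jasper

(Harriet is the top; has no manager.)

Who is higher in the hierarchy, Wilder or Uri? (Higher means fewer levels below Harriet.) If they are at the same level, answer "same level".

Wilder

Wilder is 3 levels below Harriet; Uri is 4. Wilder is higher.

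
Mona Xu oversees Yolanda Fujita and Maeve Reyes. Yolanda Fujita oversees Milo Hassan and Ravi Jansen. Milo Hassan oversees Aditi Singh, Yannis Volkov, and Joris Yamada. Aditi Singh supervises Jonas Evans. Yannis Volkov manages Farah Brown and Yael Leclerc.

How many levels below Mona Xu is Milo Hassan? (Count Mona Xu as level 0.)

Chain from Milo Hassan up to Mona Xu: Milo Hassan → Yolanda Fujita → Mona Xu. That is 2 steps up, so Milo Hassan is 2 levels below Mona Xu.

2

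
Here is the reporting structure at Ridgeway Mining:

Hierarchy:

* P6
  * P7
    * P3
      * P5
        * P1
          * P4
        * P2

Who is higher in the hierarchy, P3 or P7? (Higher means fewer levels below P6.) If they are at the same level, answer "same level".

P7

P3 is 2 levels below P6; P7 is 1. P7 is higher.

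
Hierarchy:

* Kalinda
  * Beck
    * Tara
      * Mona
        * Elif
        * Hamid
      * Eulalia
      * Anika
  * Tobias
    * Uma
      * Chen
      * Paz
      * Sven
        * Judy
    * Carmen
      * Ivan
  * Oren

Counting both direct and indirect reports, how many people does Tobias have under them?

7

Tobias directly manages Uma, Carmen. Under Uma: Sven, Judy, Paz, Chen (4). Under Carmen: Ivan (1). So Tobias's organization is 2 direct reports plus everyone under them: 5 + 2 = 7.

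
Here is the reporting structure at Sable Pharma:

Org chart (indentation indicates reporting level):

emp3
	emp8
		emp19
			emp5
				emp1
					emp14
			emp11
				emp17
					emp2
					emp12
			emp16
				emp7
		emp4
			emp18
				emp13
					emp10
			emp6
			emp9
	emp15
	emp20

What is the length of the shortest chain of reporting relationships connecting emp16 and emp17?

3

emp16 is 1 level below emp19, and emp17 is 2 levels below emp19 (their lowest common manager). The shortest path runs up from emp16 to emp19 and back down to emp17: 1 + 2 = 3 links.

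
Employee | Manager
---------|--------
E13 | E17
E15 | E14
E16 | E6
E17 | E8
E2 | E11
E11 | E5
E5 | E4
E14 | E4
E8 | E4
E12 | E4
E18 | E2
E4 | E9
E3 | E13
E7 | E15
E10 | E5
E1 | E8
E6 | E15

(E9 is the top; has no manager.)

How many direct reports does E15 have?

E15 directly manages E7, E6. That is 2 direct reports.

2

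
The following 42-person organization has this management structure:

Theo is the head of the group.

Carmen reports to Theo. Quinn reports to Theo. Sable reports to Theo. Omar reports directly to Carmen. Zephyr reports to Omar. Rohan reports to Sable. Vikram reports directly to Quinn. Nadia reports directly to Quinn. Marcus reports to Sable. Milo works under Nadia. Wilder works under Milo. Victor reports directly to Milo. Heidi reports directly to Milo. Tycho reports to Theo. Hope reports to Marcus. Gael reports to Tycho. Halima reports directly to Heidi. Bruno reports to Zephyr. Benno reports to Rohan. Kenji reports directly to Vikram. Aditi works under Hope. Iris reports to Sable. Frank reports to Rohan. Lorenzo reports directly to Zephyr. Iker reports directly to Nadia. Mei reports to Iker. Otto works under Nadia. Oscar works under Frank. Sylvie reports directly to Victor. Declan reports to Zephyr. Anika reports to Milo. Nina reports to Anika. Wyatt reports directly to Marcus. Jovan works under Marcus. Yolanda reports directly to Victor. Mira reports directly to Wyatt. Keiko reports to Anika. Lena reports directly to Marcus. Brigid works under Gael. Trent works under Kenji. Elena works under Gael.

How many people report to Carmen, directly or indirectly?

Carmen directly manages Omar. Under Omar: Zephyr, Declan, Lorenzo, Bruno (4). That's 5 in total.

5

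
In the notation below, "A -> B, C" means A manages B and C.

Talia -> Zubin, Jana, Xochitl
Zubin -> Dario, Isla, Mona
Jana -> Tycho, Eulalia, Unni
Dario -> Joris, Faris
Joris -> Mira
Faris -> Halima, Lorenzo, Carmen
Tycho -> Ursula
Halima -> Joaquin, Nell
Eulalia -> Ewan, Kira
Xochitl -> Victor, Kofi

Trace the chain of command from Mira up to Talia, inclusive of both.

Mira reports to Joris. Joris reports to Dario. Dario reports to Zubin. Zubin reports to Talia. Talia is at the top.

Mira -> Joris -> Dario -> Zubin -> Talia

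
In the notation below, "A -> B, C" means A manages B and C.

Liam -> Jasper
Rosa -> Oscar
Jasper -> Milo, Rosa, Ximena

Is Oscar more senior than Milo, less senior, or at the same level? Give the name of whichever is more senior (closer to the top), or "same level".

Oscar is 3 levels below Liam; Milo is 2. Milo is higher.

Milo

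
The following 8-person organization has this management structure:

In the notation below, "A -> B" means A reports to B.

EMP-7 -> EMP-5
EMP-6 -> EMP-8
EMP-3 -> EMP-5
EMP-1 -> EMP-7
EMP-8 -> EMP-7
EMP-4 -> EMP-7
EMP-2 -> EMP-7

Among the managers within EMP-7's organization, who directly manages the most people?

EMP-7

Direct-report counts within EMP-7's organization: EMP-7 has 4; EMP-8 has 1. The largest is 4, held by EMP-7.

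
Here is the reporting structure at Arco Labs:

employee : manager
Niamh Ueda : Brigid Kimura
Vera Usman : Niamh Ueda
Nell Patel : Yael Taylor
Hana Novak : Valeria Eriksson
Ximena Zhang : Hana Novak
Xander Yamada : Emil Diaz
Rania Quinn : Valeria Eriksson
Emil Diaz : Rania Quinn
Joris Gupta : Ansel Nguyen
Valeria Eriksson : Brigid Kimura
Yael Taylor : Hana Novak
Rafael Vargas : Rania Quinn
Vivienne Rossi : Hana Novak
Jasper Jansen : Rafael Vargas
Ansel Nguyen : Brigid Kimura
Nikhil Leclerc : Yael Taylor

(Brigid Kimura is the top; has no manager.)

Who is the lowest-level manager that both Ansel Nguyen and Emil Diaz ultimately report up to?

Ansel Nguyen's chain of managers is Brigid Kimura. Emil Diaz's chain of managers is Rania Quinn, Valeria Eriksson, Brigid Kimura. The first manager that appears in both chains is Brigid Kimura.

Brigid Kimura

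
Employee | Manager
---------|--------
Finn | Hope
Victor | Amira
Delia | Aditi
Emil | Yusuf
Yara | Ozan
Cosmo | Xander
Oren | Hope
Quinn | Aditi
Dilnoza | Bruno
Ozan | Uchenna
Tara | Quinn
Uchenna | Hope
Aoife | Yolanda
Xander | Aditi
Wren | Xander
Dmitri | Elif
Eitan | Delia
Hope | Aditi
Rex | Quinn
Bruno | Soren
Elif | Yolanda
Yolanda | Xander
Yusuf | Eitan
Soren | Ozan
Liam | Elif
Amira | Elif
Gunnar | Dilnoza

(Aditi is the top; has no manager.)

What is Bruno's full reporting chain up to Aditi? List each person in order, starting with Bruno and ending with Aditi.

Bruno reports to Soren. Soren reports to Ozan. Ozan reports to Uchenna. Uchenna reports to Hope. Hope reports to Aditi. Aditi is at the top.

Bruno -> Soren -> Ozan -> Uchenna -> Hope -> Aditi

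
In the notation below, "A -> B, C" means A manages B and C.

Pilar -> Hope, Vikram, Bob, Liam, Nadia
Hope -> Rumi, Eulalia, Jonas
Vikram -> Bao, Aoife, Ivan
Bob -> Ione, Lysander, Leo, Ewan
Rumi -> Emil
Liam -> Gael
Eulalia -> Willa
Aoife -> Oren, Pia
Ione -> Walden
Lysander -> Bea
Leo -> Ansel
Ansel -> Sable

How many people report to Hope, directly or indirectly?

5

Hope directly manages Rumi, Eulalia, Jonas. Under Rumi: Emil (1). Under Eulalia: Willa (1). Jonas has no reports. So Hope's organization is 3 direct reports plus everyone under them: 2 + 2 + 1 = 5.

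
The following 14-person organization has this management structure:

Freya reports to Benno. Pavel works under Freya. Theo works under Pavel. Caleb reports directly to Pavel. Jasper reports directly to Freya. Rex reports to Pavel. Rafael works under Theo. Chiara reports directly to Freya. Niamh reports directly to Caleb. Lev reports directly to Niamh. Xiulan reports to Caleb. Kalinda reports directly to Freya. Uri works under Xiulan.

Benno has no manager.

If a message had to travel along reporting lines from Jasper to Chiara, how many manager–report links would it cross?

Jasper is 1 level below Freya, and Chiara is 1 level below Freya (their lowest common manager). The shortest path runs up from Jasper to Freya and back down to Chiara: 1 + 1 = 2 links.

2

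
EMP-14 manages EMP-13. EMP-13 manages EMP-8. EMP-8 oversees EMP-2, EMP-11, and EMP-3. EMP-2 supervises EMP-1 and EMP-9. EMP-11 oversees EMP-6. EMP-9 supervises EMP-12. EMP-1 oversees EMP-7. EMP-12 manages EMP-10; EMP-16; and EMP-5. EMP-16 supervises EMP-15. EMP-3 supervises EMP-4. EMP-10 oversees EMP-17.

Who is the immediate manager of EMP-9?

EMP-9 reports directly to EMP-2.

EMP-2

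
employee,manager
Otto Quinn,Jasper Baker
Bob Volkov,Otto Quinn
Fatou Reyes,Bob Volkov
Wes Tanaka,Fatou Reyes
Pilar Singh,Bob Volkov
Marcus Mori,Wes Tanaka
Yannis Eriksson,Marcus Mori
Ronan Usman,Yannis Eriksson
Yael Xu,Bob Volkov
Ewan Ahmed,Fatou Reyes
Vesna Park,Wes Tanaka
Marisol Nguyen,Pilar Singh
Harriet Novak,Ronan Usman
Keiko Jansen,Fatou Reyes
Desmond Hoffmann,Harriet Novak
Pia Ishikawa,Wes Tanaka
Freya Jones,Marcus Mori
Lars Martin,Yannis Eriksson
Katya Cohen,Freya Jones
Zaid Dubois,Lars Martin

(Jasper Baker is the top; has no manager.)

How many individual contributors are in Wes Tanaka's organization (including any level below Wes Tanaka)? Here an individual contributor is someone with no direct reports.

The people in Wes Tanaka's organization with no one reporting to them are Pia Ishikawa, Vesna Park, Katya Cohen, Zaid Dubois, Desmond Hoffmann. That is 5.

5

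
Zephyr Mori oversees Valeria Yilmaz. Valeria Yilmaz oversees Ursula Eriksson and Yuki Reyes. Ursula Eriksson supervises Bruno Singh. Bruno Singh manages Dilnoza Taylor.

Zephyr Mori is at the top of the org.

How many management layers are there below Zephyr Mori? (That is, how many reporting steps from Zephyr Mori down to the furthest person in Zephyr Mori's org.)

The longest chain under Zephyr Mori runs Zephyr Mori → Valeria Yilmaz → Ursula Eriksson → Bruno Singh → Dilnoza Taylor, which is 4 levels below Zephyr Mori.

4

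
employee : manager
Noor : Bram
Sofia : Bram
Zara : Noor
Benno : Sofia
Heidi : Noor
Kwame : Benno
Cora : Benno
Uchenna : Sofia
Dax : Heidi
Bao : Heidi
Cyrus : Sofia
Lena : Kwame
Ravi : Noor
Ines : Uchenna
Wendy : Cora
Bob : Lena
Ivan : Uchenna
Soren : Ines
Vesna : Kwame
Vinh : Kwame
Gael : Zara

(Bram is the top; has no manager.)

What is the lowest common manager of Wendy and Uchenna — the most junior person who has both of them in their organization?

Sofia

Wendy's chain of managers is Cora, Benno, Sofia, Bram. Uchenna's chain of managers is Sofia, Bram. The first manager that appears in both chains is Sofia.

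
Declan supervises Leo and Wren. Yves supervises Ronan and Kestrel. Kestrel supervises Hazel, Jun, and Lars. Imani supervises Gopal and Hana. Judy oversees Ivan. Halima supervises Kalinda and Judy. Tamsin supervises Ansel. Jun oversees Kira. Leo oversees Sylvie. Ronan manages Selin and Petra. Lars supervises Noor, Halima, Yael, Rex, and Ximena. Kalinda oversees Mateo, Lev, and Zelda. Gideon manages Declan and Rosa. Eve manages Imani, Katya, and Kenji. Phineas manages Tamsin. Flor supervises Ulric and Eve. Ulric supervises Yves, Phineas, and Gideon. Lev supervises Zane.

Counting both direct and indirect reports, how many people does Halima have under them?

Halima directly manages Kalinda, Judy. Under Kalinda: Zelda, Lev, Zane, Mateo (4). Under Judy: Ivan (1). So Halima's organization is 2 direct reports plus everyone under them: 5 + 2 = 7.

7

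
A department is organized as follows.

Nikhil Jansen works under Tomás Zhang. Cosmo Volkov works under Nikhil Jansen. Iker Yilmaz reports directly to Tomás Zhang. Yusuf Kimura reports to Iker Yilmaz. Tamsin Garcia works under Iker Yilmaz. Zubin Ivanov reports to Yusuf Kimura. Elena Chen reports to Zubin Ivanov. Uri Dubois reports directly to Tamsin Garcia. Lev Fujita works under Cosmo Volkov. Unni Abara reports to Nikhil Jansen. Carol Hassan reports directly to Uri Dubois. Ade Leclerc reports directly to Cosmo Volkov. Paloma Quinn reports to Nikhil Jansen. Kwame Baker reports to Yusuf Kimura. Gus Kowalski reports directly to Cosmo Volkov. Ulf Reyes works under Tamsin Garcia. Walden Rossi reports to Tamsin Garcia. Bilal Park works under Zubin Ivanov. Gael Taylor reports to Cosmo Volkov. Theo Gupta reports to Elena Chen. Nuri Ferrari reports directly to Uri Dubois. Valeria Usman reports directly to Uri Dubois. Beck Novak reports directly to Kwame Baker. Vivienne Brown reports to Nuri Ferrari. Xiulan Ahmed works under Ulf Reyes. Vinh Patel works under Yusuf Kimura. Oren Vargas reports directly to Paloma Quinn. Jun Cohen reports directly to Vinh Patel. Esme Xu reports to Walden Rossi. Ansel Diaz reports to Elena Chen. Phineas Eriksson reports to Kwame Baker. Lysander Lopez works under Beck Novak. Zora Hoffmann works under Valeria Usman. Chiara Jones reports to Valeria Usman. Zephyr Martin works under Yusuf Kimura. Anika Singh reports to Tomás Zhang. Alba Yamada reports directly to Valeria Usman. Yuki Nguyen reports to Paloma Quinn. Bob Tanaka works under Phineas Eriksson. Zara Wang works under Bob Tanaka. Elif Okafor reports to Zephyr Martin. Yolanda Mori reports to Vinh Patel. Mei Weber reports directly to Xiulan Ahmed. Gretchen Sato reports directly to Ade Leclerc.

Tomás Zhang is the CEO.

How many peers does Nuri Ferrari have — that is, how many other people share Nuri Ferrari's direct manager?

2

Nuri Ferrari reports to Uri Dubois. Uri Dubois's other direct reports are Carol Hassan, Valeria Usman — 2 peers.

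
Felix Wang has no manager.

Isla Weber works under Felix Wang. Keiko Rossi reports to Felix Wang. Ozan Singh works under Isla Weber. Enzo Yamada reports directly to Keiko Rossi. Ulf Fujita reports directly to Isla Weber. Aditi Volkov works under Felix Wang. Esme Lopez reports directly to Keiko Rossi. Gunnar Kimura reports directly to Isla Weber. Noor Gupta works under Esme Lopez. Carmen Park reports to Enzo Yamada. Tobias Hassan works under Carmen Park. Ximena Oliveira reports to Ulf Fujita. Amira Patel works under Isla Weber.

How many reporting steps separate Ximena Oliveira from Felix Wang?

Chain from Ximena Oliveira up to Felix Wang: Ximena Oliveira → Ulf Fujita → Isla Weber → Felix Wang. That is 3 steps up, so Ximena Oliveira is 3 levels below Felix Wang.

3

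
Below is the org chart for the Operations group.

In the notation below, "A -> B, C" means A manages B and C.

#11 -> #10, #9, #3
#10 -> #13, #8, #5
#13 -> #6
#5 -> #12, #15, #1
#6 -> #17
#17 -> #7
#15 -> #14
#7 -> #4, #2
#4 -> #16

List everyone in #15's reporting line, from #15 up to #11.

#15 -> #5 -> #10 -> #11

#15 reports to #5. #5 reports to #10. #10 reports to #11. #11 is at the top.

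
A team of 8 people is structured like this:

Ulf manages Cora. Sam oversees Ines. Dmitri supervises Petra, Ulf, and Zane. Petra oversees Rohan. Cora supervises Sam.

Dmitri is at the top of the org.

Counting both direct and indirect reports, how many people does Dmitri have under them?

7

Dmitri directly manages Petra, Ulf, Zane. Under Petra: Rohan (1). Under Ulf: Cora, Sam, Ines (3). Zane has no reports. So Dmitri's organization is 3 direct reports plus everyone under them: 2 + 4 + 1 = 7.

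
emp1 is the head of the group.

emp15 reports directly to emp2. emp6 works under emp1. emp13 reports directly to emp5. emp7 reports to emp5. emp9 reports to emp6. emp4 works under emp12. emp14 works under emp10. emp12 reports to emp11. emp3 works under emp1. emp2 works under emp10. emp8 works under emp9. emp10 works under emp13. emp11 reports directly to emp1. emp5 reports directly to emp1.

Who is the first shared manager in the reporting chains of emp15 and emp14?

emp10

emp15's chain of managers is emp2, emp10, emp13, emp5, emp1. emp14's chain of managers is emp10, emp13, emp5, emp1. The first manager that appears in both chains is emp10.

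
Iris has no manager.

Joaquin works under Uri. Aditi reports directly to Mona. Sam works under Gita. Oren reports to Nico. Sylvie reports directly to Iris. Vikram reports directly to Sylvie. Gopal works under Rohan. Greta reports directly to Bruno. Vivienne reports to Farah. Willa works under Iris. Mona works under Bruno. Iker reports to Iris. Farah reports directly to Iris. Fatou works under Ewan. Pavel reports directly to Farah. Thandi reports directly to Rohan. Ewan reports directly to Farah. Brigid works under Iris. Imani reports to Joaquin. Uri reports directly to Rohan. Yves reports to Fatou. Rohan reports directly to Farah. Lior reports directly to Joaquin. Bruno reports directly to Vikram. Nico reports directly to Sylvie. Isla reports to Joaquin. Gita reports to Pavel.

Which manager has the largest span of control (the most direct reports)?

Iris

Direct-report counts: Iris has 5; Sylvie has 2; Nico has 1; Vikram has 1; Bruno has 2; Mona has 1; Farah has 4; Pavel has 1; Gita has 1; Rohan has 3; Uri has 1; Joaquin has 3; Ewan has 1; Fatou has 1. The largest is 5, held by Iris.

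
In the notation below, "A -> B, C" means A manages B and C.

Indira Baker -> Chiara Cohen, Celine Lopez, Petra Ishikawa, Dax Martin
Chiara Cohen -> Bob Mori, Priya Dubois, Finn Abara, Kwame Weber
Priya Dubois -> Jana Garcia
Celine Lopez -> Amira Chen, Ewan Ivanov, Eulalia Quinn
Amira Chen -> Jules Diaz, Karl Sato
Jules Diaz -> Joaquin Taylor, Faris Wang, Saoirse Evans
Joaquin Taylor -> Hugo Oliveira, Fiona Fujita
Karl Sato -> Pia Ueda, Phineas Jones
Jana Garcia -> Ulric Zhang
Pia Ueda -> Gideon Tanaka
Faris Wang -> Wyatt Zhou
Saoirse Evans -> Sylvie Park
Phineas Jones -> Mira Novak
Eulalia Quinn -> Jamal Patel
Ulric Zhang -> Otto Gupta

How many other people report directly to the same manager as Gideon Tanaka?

0

Gideon Tanaka reports to Pia Ueda, and Pia Ueda has no other direct reports. Gideon Tanaka has 0 peers.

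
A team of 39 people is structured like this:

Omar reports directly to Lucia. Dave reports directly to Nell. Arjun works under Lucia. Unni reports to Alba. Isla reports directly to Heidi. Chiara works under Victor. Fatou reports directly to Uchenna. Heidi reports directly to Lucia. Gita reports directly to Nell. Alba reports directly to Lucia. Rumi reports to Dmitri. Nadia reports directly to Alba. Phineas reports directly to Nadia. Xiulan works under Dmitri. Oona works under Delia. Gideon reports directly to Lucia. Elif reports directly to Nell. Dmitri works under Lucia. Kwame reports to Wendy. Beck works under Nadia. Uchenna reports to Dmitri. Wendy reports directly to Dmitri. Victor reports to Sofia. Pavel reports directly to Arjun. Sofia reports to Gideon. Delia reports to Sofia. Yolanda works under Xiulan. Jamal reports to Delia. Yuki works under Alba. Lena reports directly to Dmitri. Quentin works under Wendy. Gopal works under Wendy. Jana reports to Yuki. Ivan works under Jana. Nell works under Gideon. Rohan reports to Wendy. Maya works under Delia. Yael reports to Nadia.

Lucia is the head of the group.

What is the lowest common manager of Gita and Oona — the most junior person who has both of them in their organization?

Gideon

Gita's chain of managers is Nell, Gideon, Lucia. Oona's chain of managers is Delia, Sofia, Gideon, Lucia. The first manager that appears in both chains is Gideon.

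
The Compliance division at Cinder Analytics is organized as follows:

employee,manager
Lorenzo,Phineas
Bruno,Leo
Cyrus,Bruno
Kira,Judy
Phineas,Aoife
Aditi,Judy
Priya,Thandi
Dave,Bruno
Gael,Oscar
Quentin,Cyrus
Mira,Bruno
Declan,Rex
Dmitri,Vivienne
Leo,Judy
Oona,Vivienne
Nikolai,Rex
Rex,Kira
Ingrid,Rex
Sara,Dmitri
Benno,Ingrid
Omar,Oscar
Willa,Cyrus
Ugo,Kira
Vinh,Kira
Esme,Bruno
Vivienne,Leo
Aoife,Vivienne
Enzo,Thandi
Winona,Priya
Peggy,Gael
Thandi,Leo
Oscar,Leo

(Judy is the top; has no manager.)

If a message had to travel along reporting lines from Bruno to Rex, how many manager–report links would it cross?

Bruno is 2 levels below Judy, and Rex is 2 levels below Judy (their lowest common manager). The shortest path runs up from Bruno to Judy and back down to Rex: 2 + 2 = 4 links.

4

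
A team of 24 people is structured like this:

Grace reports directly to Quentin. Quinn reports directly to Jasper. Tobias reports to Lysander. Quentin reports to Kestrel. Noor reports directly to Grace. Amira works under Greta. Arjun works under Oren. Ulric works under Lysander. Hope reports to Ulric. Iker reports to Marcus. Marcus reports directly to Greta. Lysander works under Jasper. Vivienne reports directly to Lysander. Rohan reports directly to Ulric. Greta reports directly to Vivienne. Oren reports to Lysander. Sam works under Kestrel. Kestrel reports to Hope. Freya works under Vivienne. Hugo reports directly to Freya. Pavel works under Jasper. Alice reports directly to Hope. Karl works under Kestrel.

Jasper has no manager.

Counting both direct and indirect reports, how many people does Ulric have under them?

Ulric directly manages Hope, Rohan. Under Hope: Alice, Kestrel, Karl, Sam, Quentin, Grace, Noor (7). Rohan has no reports. So Ulric's organization is 2 direct reports plus everyone under them: 8 + 1 = 9.

9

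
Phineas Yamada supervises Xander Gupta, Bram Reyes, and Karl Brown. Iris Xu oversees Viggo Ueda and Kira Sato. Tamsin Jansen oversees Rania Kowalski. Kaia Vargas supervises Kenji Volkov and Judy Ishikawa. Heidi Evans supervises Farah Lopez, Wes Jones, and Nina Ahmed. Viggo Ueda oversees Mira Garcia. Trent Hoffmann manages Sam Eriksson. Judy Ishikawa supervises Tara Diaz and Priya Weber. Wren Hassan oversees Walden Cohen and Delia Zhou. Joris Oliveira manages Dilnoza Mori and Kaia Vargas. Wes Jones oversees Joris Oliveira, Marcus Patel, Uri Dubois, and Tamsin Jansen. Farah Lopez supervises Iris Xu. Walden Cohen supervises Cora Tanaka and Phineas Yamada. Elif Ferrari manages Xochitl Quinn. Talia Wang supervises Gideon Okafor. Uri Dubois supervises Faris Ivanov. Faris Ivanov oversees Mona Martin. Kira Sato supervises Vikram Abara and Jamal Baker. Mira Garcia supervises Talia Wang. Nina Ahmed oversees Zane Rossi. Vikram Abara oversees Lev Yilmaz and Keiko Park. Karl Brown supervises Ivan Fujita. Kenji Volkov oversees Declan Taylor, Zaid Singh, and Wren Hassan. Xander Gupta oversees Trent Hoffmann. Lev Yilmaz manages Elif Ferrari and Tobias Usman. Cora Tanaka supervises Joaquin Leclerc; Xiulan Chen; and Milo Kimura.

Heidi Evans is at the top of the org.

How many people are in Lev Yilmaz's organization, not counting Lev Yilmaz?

3

Lev Yilmaz directly manages Elif Ferrari, Tobias Usman. Under Elif Ferrari: Xochitl Quinn (1). Tobias Usman has no reports. So Lev Yilmaz's organization is 2 direct reports plus everyone under them: 2 + 1 = 3.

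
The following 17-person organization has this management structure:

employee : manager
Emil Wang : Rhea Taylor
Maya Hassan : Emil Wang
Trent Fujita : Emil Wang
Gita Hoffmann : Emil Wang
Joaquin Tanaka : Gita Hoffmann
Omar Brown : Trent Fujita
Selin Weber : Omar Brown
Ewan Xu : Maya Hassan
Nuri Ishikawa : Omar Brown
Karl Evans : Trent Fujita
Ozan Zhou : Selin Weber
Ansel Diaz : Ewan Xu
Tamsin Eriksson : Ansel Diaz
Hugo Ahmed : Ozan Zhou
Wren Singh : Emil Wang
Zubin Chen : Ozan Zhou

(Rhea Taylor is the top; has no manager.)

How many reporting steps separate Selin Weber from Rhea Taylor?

4

Chain from Selin Weber up to Rhea Taylor: Selin Weber → Omar Brown → Trent Fujita → Emil Wang → Rhea Taylor. That is 4 steps up, so Selin Weber is 4 levels below Rhea Taylor.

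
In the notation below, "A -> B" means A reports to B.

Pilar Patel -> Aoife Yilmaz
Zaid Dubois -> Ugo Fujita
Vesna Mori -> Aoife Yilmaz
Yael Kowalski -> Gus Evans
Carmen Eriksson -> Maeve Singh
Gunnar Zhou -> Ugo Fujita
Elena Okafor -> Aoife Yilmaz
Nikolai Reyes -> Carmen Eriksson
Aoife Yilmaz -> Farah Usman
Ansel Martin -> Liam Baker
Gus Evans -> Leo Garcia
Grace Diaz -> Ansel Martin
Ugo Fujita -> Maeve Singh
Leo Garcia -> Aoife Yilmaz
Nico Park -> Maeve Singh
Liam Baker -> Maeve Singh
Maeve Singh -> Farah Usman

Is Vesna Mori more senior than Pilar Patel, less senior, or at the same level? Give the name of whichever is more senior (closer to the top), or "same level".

Both Vesna Mori and Pilar Patel are 2 levels below Farah Usman.

same level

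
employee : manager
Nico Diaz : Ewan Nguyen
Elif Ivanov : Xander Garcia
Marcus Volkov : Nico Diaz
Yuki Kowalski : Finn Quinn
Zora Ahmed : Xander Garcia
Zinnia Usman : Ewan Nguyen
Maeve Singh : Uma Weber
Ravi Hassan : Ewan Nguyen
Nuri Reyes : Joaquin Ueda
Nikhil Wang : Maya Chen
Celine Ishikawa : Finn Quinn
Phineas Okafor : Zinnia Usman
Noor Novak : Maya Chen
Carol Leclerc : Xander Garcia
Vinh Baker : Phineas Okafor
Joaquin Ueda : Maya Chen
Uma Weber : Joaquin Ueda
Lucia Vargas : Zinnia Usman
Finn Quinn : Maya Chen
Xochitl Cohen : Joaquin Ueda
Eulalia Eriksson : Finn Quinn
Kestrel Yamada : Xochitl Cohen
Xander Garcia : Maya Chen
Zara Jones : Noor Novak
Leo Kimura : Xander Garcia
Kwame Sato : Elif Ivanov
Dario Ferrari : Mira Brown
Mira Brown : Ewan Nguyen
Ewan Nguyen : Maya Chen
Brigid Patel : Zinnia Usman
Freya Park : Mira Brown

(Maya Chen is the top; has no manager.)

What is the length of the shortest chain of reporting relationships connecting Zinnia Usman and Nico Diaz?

2

Zinnia Usman is 1 level below Ewan Nguyen, and Nico Diaz is 1 level below Ewan Nguyen (their lowest common manager). The shortest path runs up from Zinnia Usman to Ewan Nguyen and back down to Nico Diaz: 1 + 1 = 2 links.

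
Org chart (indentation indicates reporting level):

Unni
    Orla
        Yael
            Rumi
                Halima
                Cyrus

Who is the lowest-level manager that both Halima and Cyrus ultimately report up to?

Halima's chain of managers is Rumi, Yael, Orla, Unni. Cyrus's chain of managers is Rumi, Yael, Orla, Unni. The first manager that appears in both chains is Rumi.

Rumi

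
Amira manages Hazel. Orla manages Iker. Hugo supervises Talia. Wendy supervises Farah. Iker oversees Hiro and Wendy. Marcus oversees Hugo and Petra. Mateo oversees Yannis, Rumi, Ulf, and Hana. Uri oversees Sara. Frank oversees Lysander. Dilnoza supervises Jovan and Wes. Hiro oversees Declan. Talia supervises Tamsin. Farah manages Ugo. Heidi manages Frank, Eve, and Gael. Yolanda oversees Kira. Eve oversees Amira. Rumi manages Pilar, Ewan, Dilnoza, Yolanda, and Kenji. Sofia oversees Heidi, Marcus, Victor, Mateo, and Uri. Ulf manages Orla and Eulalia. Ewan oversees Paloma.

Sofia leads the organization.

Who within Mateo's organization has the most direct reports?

Rumi

Direct-report counts within Mateo's organization: Mateo has 4; Rumi has 5; Yolanda has 1; Ewan has 1; Dilnoza has 2; Ulf has 2; Orla has 1; Iker has 2; Wendy has 1; Farah has 1; Hiro has 1. The largest is 5, held by Rumi.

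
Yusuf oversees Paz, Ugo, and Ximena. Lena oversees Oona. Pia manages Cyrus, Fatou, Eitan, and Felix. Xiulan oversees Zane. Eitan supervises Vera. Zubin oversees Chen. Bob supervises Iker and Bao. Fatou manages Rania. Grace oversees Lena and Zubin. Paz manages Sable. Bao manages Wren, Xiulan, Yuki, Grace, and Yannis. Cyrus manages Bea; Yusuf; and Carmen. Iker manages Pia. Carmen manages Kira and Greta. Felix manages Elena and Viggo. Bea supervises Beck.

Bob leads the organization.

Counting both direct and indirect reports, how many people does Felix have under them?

Felix directly manages Elena, Viggo. Elena has no reports. Viggo has no reports. So Felix's organization is 2 direct reports plus everyone under them: 1 + 1 = 2.

2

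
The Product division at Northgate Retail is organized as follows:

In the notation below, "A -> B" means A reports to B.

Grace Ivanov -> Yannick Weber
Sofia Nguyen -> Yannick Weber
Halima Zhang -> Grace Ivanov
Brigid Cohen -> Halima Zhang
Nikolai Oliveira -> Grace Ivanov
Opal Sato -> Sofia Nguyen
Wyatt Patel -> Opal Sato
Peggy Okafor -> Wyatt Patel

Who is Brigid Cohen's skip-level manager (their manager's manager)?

Brigid Cohen reports to Halima Zhang, and Halima Zhang reports to Grace Ivanov. So Brigid Cohen's skip-level manager is Grace Ivanov.

Grace Ivanov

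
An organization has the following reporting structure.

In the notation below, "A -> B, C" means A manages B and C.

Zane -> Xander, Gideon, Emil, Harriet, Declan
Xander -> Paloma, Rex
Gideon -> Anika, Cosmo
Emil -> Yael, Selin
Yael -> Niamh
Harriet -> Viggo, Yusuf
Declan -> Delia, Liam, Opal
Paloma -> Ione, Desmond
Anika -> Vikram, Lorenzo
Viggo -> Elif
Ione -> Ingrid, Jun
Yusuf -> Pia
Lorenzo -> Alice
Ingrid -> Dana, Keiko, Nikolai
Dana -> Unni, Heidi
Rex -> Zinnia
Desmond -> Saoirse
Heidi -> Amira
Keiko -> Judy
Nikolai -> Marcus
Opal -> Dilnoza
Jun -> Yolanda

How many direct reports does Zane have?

Zane directly manages Xander, Gideon, Emil, Harriet, Declan. That is 5 direct reports.

5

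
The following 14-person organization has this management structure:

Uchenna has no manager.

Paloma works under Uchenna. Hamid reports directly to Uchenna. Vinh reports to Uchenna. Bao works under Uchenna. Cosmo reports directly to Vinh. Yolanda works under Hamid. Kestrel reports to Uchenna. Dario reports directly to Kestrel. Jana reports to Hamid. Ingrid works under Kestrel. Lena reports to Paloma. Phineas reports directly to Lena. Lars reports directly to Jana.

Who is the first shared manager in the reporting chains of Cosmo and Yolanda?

Cosmo's chain of managers is Vinh, Uchenna. Yolanda's chain of managers is Hamid, Uchenna. The first manager that appears in both chains is Uchenna.

Uchenna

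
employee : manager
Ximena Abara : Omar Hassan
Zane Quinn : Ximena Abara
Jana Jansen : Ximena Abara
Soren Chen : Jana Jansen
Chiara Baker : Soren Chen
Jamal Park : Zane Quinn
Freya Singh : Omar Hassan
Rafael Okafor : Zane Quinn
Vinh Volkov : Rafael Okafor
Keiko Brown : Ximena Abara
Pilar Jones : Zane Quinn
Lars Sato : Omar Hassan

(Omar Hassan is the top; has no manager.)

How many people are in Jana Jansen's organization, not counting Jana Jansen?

Jana Jansen directly manages Soren Chen. Under Soren Chen: Chiara Baker (1). That's 2 in total.

2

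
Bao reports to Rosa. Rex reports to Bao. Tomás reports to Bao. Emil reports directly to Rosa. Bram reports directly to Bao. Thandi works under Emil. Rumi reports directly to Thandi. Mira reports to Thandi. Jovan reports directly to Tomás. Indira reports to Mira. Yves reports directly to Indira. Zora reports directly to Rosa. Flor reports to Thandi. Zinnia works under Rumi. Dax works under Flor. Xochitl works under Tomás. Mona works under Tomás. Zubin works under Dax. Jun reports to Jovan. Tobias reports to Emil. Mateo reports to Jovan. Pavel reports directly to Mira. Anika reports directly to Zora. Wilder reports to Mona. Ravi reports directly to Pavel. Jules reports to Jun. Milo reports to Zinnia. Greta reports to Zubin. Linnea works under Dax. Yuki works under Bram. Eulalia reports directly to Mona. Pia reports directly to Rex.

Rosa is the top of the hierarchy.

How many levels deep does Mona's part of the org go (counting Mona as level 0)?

The longest chain under Mona runs Mona → Eulalia, which is 1 level below Mona.

1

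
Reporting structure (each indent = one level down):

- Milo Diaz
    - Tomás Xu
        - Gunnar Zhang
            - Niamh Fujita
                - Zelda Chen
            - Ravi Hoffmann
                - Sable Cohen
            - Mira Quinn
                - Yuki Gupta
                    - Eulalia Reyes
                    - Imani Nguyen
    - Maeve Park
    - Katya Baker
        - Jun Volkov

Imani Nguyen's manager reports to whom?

Imani Nguyen reports to Yuki Gupta, and Yuki Gupta reports to Mira Quinn. So Imani Nguyen's skip-level manager is Mira Quinn.

Mira Quinn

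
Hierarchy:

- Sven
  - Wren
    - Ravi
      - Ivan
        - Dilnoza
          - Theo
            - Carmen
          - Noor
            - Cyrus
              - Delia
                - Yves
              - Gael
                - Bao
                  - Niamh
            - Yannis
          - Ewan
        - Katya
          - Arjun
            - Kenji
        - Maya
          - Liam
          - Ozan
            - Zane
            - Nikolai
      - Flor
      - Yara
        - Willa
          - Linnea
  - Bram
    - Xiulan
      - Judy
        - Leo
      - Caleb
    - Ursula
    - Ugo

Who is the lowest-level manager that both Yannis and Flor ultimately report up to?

Ravi

Yannis's chain of managers is Noor, Dilnoza, Ivan, Ravi, Wren, Sven. Flor's chain of managers is Ravi, Wren, Sven. The first manager that appears in both chains is Ravi.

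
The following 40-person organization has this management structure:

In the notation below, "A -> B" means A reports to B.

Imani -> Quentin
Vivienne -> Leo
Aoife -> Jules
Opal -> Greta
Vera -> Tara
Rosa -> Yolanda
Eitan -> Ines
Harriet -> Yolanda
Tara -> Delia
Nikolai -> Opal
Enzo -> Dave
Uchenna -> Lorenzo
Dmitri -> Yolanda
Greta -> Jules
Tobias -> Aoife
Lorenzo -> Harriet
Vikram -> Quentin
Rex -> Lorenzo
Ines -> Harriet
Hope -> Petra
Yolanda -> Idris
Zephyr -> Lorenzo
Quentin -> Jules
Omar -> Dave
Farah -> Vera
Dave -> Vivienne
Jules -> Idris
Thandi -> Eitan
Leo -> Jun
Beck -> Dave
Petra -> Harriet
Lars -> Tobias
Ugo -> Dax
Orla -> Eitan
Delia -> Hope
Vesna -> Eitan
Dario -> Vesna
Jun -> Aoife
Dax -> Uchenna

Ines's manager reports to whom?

Ines reports to Harriet, and Harriet reports to Yolanda. So Ines's skip-level manager is Yolanda.

Yolanda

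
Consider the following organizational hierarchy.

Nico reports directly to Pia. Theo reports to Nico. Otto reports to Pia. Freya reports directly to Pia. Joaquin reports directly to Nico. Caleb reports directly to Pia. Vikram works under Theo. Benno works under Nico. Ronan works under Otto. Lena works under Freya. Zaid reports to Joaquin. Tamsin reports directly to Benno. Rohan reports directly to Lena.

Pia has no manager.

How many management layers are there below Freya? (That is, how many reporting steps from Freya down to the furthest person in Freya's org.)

The longest chain under Freya runs Freya → Lena → Rohan, which is 2 levels below Freya.

2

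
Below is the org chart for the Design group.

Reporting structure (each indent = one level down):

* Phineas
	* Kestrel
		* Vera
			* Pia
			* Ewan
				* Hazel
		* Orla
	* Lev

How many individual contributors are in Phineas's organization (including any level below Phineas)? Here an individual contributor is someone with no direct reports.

The people in Phineas's organization with no one reporting to them are Lev, Orla, Hazel, Pia. That is 4.

4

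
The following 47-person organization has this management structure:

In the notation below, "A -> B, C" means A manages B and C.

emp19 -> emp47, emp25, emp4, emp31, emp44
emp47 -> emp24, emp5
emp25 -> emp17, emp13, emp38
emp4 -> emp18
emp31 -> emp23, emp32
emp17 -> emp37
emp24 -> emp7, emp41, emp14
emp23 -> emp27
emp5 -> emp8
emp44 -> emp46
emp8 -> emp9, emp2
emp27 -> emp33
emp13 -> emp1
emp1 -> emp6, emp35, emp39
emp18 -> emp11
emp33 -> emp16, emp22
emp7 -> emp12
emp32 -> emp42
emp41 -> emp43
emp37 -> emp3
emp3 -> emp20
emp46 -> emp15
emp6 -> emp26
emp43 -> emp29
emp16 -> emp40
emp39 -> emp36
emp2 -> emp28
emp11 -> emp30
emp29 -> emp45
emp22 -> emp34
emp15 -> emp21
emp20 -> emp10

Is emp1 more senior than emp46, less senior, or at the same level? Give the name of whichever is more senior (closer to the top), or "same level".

emp46

emp1 is 3 levels below emp19; emp46 is 2. emp46 is higher.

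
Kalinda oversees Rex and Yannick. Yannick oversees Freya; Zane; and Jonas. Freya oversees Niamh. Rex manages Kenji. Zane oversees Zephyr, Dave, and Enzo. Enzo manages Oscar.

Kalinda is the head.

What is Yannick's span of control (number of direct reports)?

Yannick directly manages Freya, Zane, Jonas. That is 3 direct reports.

3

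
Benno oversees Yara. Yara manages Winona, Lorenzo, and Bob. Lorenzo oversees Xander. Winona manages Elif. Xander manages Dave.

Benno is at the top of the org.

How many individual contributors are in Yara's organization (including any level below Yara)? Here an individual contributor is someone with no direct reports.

The people in Yara's organization with no one reporting to them are Bob, Elif, Dave. That is 3.

3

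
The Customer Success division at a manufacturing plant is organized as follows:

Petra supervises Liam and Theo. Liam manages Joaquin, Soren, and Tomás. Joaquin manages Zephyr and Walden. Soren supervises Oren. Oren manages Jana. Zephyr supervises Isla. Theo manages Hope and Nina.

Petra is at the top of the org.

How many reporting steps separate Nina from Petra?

2

Chain from Nina up to Petra: Nina → Theo → Petra. That is 2 steps up, so Nina is 2 levels below Petra.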